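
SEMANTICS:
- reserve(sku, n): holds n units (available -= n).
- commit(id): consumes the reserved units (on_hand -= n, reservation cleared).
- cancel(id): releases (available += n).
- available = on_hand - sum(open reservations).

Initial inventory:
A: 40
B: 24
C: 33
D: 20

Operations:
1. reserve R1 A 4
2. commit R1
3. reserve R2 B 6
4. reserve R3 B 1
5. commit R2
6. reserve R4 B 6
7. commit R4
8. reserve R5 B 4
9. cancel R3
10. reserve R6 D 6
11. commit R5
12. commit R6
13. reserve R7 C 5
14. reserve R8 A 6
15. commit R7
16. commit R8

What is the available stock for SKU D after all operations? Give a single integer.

Step 1: reserve R1 A 4 -> on_hand[A=40 B=24 C=33 D=20] avail[A=36 B=24 C=33 D=20] open={R1}
Step 2: commit R1 -> on_hand[A=36 B=24 C=33 D=20] avail[A=36 B=24 C=33 D=20] open={}
Step 3: reserve R2 B 6 -> on_hand[A=36 B=24 C=33 D=20] avail[A=36 B=18 C=33 D=20] open={R2}
Step 4: reserve R3 B 1 -> on_hand[A=36 B=24 C=33 D=20] avail[A=36 B=17 C=33 D=20] open={R2,R3}
Step 5: commit R2 -> on_hand[A=36 B=18 C=33 D=20] avail[A=36 B=17 C=33 D=20] open={R3}
Step 6: reserve R4 B 6 -> on_hand[A=36 B=18 C=33 D=20] avail[A=36 B=11 C=33 D=20] open={R3,R4}
Step 7: commit R4 -> on_hand[A=36 B=12 C=33 D=20] avail[A=36 B=11 C=33 D=20] open={R3}
Step 8: reserve R5 B 4 -> on_hand[A=36 B=12 C=33 D=20] avail[A=36 B=7 C=33 D=20] open={R3,R5}
Step 9: cancel R3 -> on_hand[A=36 B=12 C=33 D=20] avail[A=36 B=8 C=33 D=20] open={R5}
Step 10: reserve R6 D 6 -> on_hand[A=36 B=12 C=33 D=20] avail[A=36 B=8 C=33 D=14] open={R5,R6}
Step 11: commit R5 -> on_hand[A=36 B=8 C=33 D=20] avail[A=36 B=8 C=33 D=14] open={R6}
Step 12: commit R6 -> on_hand[A=36 B=8 C=33 D=14] avail[A=36 B=8 C=33 D=14] open={}
Step 13: reserve R7 C 5 -> on_hand[A=36 B=8 C=33 D=14] avail[A=36 B=8 C=28 D=14] open={R7}
Step 14: reserve R8 A 6 -> on_hand[A=36 B=8 C=33 D=14] avail[A=30 B=8 C=28 D=14] open={R7,R8}
Step 15: commit R7 -> on_hand[A=36 B=8 C=28 D=14] avail[A=30 B=8 C=28 D=14] open={R8}
Step 16: commit R8 -> on_hand[A=30 B=8 C=28 D=14] avail[A=30 B=8 C=28 D=14] open={}
Final available[D] = 14

Answer: 14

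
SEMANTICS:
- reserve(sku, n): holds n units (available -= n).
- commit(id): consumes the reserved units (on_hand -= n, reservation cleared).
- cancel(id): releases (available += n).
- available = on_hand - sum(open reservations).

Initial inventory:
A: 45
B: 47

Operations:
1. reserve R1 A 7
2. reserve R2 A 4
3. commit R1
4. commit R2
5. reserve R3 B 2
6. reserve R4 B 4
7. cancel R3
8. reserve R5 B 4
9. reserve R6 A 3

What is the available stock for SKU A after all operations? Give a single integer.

Step 1: reserve R1 A 7 -> on_hand[A=45 B=47] avail[A=38 B=47] open={R1}
Step 2: reserve R2 A 4 -> on_hand[A=45 B=47] avail[A=34 B=47] open={R1,R2}
Step 3: commit R1 -> on_hand[A=38 B=47] avail[A=34 B=47] open={R2}
Step 4: commit R2 -> on_hand[A=34 B=47] avail[A=34 B=47] open={}
Step 5: reserve R3 B 2 -> on_hand[A=34 B=47] avail[A=34 B=45] open={R3}
Step 6: reserve R4 B 4 -> on_hand[A=34 B=47] avail[A=34 B=41] open={R3,R4}
Step 7: cancel R3 -> on_hand[A=34 B=47] avail[A=34 B=43] open={R4}
Step 8: reserve R5 B 4 -> on_hand[A=34 B=47] avail[A=34 B=39] open={R4,R5}
Step 9: reserve R6 A 3 -> on_hand[A=34 B=47] avail[A=31 B=39] open={R4,R5,R6}
Final available[A] = 31

Answer: 31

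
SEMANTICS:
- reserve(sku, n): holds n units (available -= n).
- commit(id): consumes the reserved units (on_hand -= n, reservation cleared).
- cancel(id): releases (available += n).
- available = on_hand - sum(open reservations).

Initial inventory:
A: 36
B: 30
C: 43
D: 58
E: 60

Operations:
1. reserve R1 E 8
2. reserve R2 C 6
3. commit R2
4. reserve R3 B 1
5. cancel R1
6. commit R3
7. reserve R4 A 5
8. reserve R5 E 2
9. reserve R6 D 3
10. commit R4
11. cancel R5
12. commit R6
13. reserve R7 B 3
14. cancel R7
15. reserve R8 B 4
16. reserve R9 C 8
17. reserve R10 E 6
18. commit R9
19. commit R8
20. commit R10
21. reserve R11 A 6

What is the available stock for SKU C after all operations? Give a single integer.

Step 1: reserve R1 E 8 -> on_hand[A=36 B=30 C=43 D=58 E=60] avail[A=36 B=30 C=43 D=58 E=52] open={R1}
Step 2: reserve R2 C 6 -> on_hand[A=36 B=30 C=43 D=58 E=60] avail[A=36 B=30 C=37 D=58 E=52] open={R1,R2}
Step 3: commit R2 -> on_hand[A=36 B=30 C=37 D=58 E=60] avail[A=36 B=30 C=37 D=58 E=52] open={R1}
Step 4: reserve R3 B 1 -> on_hand[A=36 B=30 C=37 D=58 E=60] avail[A=36 B=29 C=37 D=58 E=52] open={R1,R3}
Step 5: cancel R1 -> on_hand[A=36 B=30 C=37 D=58 E=60] avail[A=36 B=29 C=37 D=58 E=60] open={R3}
Step 6: commit R3 -> on_hand[A=36 B=29 C=37 D=58 E=60] avail[A=36 B=29 C=37 D=58 E=60] open={}
Step 7: reserve R4 A 5 -> on_hand[A=36 B=29 C=37 D=58 E=60] avail[A=31 B=29 C=37 D=58 E=60] open={R4}
Step 8: reserve R5 E 2 -> on_hand[A=36 B=29 C=37 D=58 E=60] avail[A=31 B=29 C=37 D=58 E=58] open={R4,R5}
Step 9: reserve R6 D 3 -> on_hand[A=36 B=29 C=37 D=58 E=60] avail[A=31 B=29 C=37 D=55 E=58] open={R4,R5,R6}
Step 10: commit R4 -> on_hand[A=31 B=29 C=37 D=58 E=60] avail[A=31 B=29 C=37 D=55 E=58] open={R5,R6}
Step 11: cancel R5 -> on_hand[A=31 B=29 C=37 D=58 E=60] avail[A=31 B=29 C=37 D=55 E=60] open={R6}
Step 12: commit R6 -> on_hand[A=31 B=29 C=37 D=55 E=60] avail[A=31 B=29 C=37 D=55 E=60] open={}
Step 13: reserve R7 B 3 -> on_hand[A=31 B=29 C=37 D=55 E=60] avail[A=31 B=26 C=37 D=55 E=60] open={R7}
Step 14: cancel R7 -> on_hand[A=31 B=29 C=37 D=55 E=60] avail[A=31 B=29 C=37 D=55 E=60] open={}
Step 15: reserve R8 B 4 -> on_hand[A=31 B=29 C=37 D=55 E=60] avail[A=31 B=25 C=37 D=55 E=60] open={R8}
Step 16: reserve R9 C 8 -> on_hand[A=31 B=29 C=37 D=55 E=60] avail[A=31 B=25 C=29 D=55 E=60] open={R8,R9}
Step 17: reserve R10 E 6 -> on_hand[A=31 B=29 C=37 D=55 E=60] avail[A=31 B=25 C=29 D=55 E=54] open={R10,R8,R9}
Step 18: commit R9 -> on_hand[A=31 B=29 C=29 D=55 E=60] avail[A=31 B=25 C=29 D=55 E=54] open={R10,R8}
Step 19: commit R8 -> on_hand[A=31 B=25 C=29 D=55 E=60] avail[A=31 B=25 C=29 D=55 E=54] open={R10}
Step 20: commit R10 -> on_hand[A=31 B=25 C=29 D=55 E=54] avail[A=31 B=25 C=29 D=55 E=54] open={}
Step 21: reserve R11 A 6 -> on_hand[A=31 B=25 C=29 D=55 E=54] avail[A=25 B=25 C=29 D=55 E=54] open={R11}
Final available[C] = 29

Answer: 29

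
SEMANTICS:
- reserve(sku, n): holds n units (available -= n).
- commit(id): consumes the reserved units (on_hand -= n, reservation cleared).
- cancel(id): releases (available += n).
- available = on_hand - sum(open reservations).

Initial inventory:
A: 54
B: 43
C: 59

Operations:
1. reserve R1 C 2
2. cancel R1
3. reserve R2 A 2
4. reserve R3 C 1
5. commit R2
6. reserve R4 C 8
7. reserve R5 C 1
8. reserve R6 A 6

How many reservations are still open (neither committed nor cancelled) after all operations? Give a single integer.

Answer: 4

Derivation:
Step 1: reserve R1 C 2 -> on_hand[A=54 B=43 C=59] avail[A=54 B=43 C=57] open={R1}
Step 2: cancel R1 -> on_hand[A=54 B=43 C=59] avail[A=54 B=43 C=59] open={}
Step 3: reserve R2 A 2 -> on_hand[A=54 B=43 C=59] avail[A=52 B=43 C=59] open={R2}
Step 4: reserve R3 C 1 -> on_hand[A=54 B=43 C=59] avail[A=52 B=43 C=58] open={R2,R3}
Step 5: commit R2 -> on_hand[A=52 B=43 C=59] avail[A=52 B=43 C=58] open={R3}
Step 6: reserve R4 C 8 -> on_hand[A=52 B=43 C=59] avail[A=52 B=43 C=50] open={R3,R4}
Step 7: reserve R5 C 1 -> on_hand[A=52 B=43 C=59] avail[A=52 B=43 C=49] open={R3,R4,R5}
Step 8: reserve R6 A 6 -> on_hand[A=52 B=43 C=59] avail[A=46 B=43 C=49] open={R3,R4,R5,R6}
Open reservations: ['R3', 'R4', 'R5', 'R6'] -> 4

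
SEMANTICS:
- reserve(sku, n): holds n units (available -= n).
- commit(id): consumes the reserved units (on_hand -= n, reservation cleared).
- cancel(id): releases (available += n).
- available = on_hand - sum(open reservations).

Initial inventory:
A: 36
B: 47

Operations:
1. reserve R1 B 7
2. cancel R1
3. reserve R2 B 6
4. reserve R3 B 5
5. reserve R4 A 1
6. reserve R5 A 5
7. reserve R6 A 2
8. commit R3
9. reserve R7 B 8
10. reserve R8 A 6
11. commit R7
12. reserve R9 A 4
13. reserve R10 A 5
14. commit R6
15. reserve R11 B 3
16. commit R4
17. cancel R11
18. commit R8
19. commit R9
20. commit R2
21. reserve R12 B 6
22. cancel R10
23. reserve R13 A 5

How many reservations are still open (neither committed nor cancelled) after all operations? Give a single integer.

Step 1: reserve R1 B 7 -> on_hand[A=36 B=47] avail[A=36 B=40] open={R1}
Step 2: cancel R1 -> on_hand[A=36 B=47] avail[A=36 B=47] open={}
Step 3: reserve R2 B 6 -> on_hand[A=36 B=47] avail[A=36 B=41] open={R2}
Step 4: reserve R3 B 5 -> on_hand[A=36 B=47] avail[A=36 B=36] open={R2,R3}
Step 5: reserve R4 A 1 -> on_hand[A=36 B=47] avail[A=35 B=36] open={R2,R3,R4}
Step 6: reserve R5 A 5 -> on_hand[A=36 B=47] avail[A=30 B=36] open={R2,R3,R4,R5}
Step 7: reserve R6 A 2 -> on_hand[A=36 B=47] avail[A=28 B=36] open={R2,R3,R4,R5,R6}
Step 8: commit R3 -> on_hand[A=36 B=42] avail[A=28 B=36] open={R2,R4,R5,R6}
Step 9: reserve R7 B 8 -> on_hand[A=36 B=42] avail[A=28 B=28] open={R2,R4,R5,R6,R7}
Step 10: reserve R8 A 6 -> on_hand[A=36 B=42] avail[A=22 B=28] open={R2,R4,R5,R6,R7,R8}
Step 11: commit R7 -> on_hand[A=36 B=34] avail[A=22 B=28] open={R2,R4,R5,R6,R8}
Step 12: reserve R9 A 4 -> on_hand[A=36 B=34] avail[A=18 B=28] open={R2,R4,R5,R6,R8,R9}
Step 13: reserve R10 A 5 -> on_hand[A=36 B=34] avail[A=13 B=28] open={R10,R2,R4,R5,R6,R8,R9}
Step 14: commit R6 -> on_hand[A=34 B=34] avail[A=13 B=28] open={R10,R2,R4,R5,R8,R9}
Step 15: reserve R11 B 3 -> on_hand[A=34 B=34] avail[A=13 B=25] open={R10,R11,R2,R4,R5,R8,R9}
Step 16: commit R4 -> on_hand[A=33 B=34] avail[A=13 B=25] open={R10,R11,R2,R5,R8,R9}
Step 17: cancel R11 -> on_hand[A=33 B=34] avail[A=13 B=28] open={R10,R2,R5,R8,R9}
Step 18: commit R8 -> on_hand[A=27 B=34] avail[A=13 B=28] open={R10,R2,R5,R9}
Step 19: commit R9 -> on_hand[A=23 B=34] avail[A=13 B=28] open={R10,R2,R5}
Step 20: commit R2 -> on_hand[A=23 B=28] avail[A=13 B=28] open={R10,R5}
Step 21: reserve R12 B 6 -> on_hand[A=23 B=28] avail[A=13 B=22] open={R10,R12,R5}
Step 22: cancel R10 -> on_hand[A=23 B=28] avail[A=18 B=22] open={R12,R5}
Step 23: reserve R13 A 5 -> on_hand[A=23 B=28] avail[A=13 B=22] open={R12,R13,R5}
Open reservations: ['R12', 'R13', 'R5'] -> 3

Answer: 3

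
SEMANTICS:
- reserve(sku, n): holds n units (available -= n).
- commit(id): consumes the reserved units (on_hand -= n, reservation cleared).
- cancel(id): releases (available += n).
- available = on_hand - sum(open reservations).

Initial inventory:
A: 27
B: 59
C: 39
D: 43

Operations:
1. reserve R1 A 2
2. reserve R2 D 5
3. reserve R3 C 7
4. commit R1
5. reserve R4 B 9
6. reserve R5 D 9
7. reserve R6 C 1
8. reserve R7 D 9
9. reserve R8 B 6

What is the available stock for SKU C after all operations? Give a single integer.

Answer: 31

Derivation:
Step 1: reserve R1 A 2 -> on_hand[A=27 B=59 C=39 D=43] avail[A=25 B=59 C=39 D=43] open={R1}
Step 2: reserve R2 D 5 -> on_hand[A=27 B=59 C=39 D=43] avail[A=25 B=59 C=39 D=38] open={R1,R2}
Step 3: reserve R3 C 7 -> on_hand[A=27 B=59 C=39 D=43] avail[A=25 B=59 C=32 D=38] open={R1,R2,R3}
Step 4: commit R1 -> on_hand[A=25 B=59 C=39 D=43] avail[A=25 B=59 C=32 D=38] open={R2,R3}
Step 5: reserve R4 B 9 -> on_hand[A=25 B=59 C=39 D=43] avail[A=25 B=50 C=32 D=38] open={R2,R3,R4}
Step 6: reserve R5 D 9 -> on_hand[A=25 B=59 C=39 D=43] avail[A=25 B=50 C=32 D=29] open={R2,R3,R4,R5}
Step 7: reserve R6 C 1 -> on_hand[A=25 B=59 C=39 D=43] avail[A=25 B=50 C=31 D=29] open={R2,R3,R4,R5,R6}
Step 8: reserve R7 D 9 -> on_hand[A=25 B=59 C=39 D=43] avail[A=25 B=50 C=31 D=20] open={R2,R3,R4,R5,R6,R7}
Step 9: reserve R8 B 6 -> on_hand[A=25 B=59 C=39 D=43] avail[A=25 B=44 C=31 D=20] open={R2,R3,R4,R5,R6,R7,R8}
Final available[C] = 31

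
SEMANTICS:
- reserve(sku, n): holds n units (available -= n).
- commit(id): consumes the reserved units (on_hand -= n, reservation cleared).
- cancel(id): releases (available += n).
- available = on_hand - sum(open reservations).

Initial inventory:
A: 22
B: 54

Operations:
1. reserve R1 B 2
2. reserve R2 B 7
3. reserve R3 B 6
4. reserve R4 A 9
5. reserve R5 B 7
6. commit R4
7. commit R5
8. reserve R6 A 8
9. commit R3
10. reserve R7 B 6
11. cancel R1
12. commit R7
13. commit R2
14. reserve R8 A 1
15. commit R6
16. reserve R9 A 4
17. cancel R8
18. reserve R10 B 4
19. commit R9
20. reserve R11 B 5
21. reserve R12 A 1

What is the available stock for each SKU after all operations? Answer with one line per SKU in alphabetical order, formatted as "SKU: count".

Step 1: reserve R1 B 2 -> on_hand[A=22 B=54] avail[A=22 B=52] open={R1}
Step 2: reserve R2 B 7 -> on_hand[A=22 B=54] avail[A=22 B=45] open={R1,R2}
Step 3: reserve R3 B 6 -> on_hand[A=22 B=54] avail[A=22 B=39] open={R1,R2,R3}
Step 4: reserve R4 A 9 -> on_hand[A=22 B=54] avail[A=13 B=39] open={R1,R2,R3,R4}
Step 5: reserve R5 B 7 -> on_hand[A=22 B=54] avail[A=13 B=32] open={R1,R2,R3,R4,R5}
Step 6: commit R4 -> on_hand[A=13 B=54] avail[A=13 B=32] open={R1,R2,R3,R5}
Step 7: commit R5 -> on_hand[A=13 B=47] avail[A=13 B=32] open={R1,R2,R3}
Step 8: reserve R6 A 8 -> on_hand[A=13 B=47] avail[A=5 B=32] open={R1,R2,R3,R6}
Step 9: commit R3 -> on_hand[A=13 B=41] avail[A=5 B=32] open={R1,R2,R6}
Step 10: reserve R7 B 6 -> on_hand[A=13 B=41] avail[A=5 B=26] open={R1,R2,R6,R7}
Step 11: cancel R1 -> on_hand[A=13 B=41] avail[A=5 B=28] open={R2,R6,R7}
Step 12: commit R7 -> on_hand[A=13 B=35] avail[A=5 B=28] open={R2,R6}
Step 13: commit R2 -> on_hand[A=13 B=28] avail[A=5 B=28] open={R6}
Step 14: reserve R8 A 1 -> on_hand[A=13 B=28] avail[A=4 B=28] open={R6,R8}
Step 15: commit R6 -> on_hand[A=5 B=28] avail[A=4 B=28] open={R8}
Step 16: reserve R9 A 4 -> on_hand[A=5 B=28] avail[A=0 B=28] open={R8,R9}
Step 17: cancel R8 -> on_hand[A=5 B=28] avail[A=1 B=28] open={R9}
Step 18: reserve R10 B 4 -> on_hand[A=5 B=28] avail[A=1 B=24] open={R10,R9}
Step 19: commit R9 -> on_hand[A=1 B=28] avail[A=1 B=24] open={R10}
Step 20: reserve R11 B 5 -> on_hand[A=1 B=28] avail[A=1 B=19] open={R10,R11}
Step 21: reserve R12 A 1 -> on_hand[A=1 B=28] avail[A=0 B=19] open={R10,R11,R12}

Answer: A: 0
B: 19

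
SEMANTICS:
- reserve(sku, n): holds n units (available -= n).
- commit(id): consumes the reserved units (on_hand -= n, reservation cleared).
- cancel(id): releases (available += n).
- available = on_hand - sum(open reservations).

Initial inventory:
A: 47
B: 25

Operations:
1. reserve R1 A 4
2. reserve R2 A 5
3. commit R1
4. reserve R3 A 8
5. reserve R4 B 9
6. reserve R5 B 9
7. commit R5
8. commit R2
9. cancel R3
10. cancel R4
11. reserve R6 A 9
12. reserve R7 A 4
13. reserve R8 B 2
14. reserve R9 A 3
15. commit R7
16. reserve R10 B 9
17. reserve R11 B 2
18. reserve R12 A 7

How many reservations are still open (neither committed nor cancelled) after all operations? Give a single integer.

Step 1: reserve R1 A 4 -> on_hand[A=47 B=25] avail[A=43 B=25] open={R1}
Step 2: reserve R2 A 5 -> on_hand[A=47 B=25] avail[A=38 B=25] open={R1,R2}
Step 3: commit R1 -> on_hand[A=43 B=25] avail[A=38 B=25] open={R2}
Step 4: reserve R3 A 8 -> on_hand[A=43 B=25] avail[A=30 B=25] open={R2,R3}
Step 5: reserve R4 B 9 -> on_hand[A=43 B=25] avail[A=30 B=16] open={R2,R3,R4}
Step 6: reserve R5 B 9 -> on_hand[A=43 B=25] avail[A=30 B=7] open={R2,R3,R4,R5}
Step 7: commit R5 -> on_hand[A=43 B=16] avail[A=30 B=7] open={R2,R3,R4}
Step 8: commit R2 -> on_hand[A=38 B=16] avail[A=30 B=7] open={R3,R4}
Step 9: cancel R3 -> on_hand[A=38 B=16] avail[A=38 B=7] open={R4}
Step 10: cancel R4 -> on_hand[A=38 B=16] avail[A=38 B=16] open={}
Step 11: reserve R6 A 9 -> on_hand[A=38 B=16] avail[A=29 B=16] open={R6}
Step 12: reserve R7 A 4 -> on_hand[A=38 B=16] avail[A=25 B=16] open={R6,R7}
Step 13: reserve R8 B 2 -> on_hand[A=38 B=16] avail[A=25 B=14] open={R6,R7,R8}
Step 14: reserve R9 A 3 -> on_hand[A=38 B=16] avail[A=22 B=14] open={R6,R7,R8,R9}
Step 15: commit R7 -> on_hand[A=34 B=16] avail[A=22 B=14] open={R6,R8,R9}
Step 16: reserve R10 B 9 -> on_hand[A=34 B=16] avail[A=22 B=5] open={R10,R6,R8,R9}
Step 17: reserve R11 B 2 -> on_hand[A=34 B=16] avail[A=22 B=3] open={R10,R11,R6,R8,R9}
Step 18: reserve R12 A 7 -> on_hand[A=34 B=16] avail[A=15 B=3] open={R10,R11,R12,R6,R8,R9}
Open reservations: ['R10', 'R11', 'R12', 'R6', 'R8', 'R9'] -> 6

Answer: 6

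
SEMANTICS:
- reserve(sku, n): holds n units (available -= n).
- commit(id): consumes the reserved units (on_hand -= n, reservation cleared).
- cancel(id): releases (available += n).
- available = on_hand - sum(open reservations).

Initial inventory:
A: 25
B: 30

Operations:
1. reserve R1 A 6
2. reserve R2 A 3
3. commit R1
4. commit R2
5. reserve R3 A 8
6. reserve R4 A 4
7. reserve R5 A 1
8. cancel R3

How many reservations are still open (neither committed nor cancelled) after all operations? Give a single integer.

Step 1: reserve R1 A 6 -> on_hand[A=25 B=30] avail[A=19 B=30] open={R1}
Step 2: reserve R2 A 3 -> on_hand[A=25 B=30] avail[A=16 B=30] open={R1,R2}
Step 3: commit R1 -> on_hand[A=19 B=30] avail[A=16 B=30] open={R2}
Step 4: commit R2 -> on_hand[A=16 B=30] avail[A=16 B=30] open={}
Step 5: reserve R3 A 8 -> on_hand[A=16 B=30] avail[A=8 B=30] open={R3}
Step 6: reserve R4 A 4 -> on_hand[A=16 B=30] avail[A=4 B=30] open={R3,R4}
Step 7: reserve R5 A 1 -> on_hand[A=16 B=30] avail[A=3 B=30] open={R3,R4,R5}
Step 8: cancel R3 -> on_hand[A=16 B=30] avail[A=11 B=30] open={R4,R5}
Open reservations: ['R4', 'R5'] -> 2

Answer: 2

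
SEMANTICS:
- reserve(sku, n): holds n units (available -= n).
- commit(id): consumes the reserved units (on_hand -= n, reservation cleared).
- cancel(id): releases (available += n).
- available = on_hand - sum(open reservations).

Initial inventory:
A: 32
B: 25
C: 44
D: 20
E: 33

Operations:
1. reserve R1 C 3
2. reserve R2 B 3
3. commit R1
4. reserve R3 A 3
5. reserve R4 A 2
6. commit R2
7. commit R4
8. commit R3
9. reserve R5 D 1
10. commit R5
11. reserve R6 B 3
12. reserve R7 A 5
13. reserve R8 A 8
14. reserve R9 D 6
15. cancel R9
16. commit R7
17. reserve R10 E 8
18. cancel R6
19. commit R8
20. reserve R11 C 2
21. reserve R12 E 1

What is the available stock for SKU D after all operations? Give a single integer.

Step 1: reserve R1 C 3 -> on_hand[A=32 B=25 C=44 D=20 E=33] avail[A=32 B=25 C=41 D=20 E=33] open={R1}
Step 2: reserve R2 B 3 -> on_hand[A=32 B=25 C=44 D=20 E=33] avail[A=32 B=22 C=41 D=20 E=33] open={R1,R2}
Step 3: commit R1 -> on_hand[A=32 B=25 C=41 D=20 E=33] avail[A=32 B=22 C=41 D=20 E=33] open={R2}
Step 4: reserve R3 A 3 -> on_hand[A=32 B=25 C=41 D=20 E=33] avail[A=29 B=22 C=41 D=20 E=33] open={R2,R3}
Step 5: reserve R4 A 2 -> on_hand[A=32 B=25 C=41 D=20 E=33] avail[A=27 B=22 C=41 D=20 E=33] open={R2,R3,R4}
Step 6: commit R2 -> on_hand[A=32 B=22 C=41 D=20 E=33] avail[A=27 B=22 C=41 D=20 E=33] open={R3,R4}
Step 7: commit R4 -> on_hand[A=30 B=22 C=41 D=20 E=33] avail[A=27 B=22 C=41 D=20 E=33] open={R3}
Step 8: commit R3 -> on_hand[A=27 B=22 C=41 D=20 E=33] avail[A=27 B=22 C=41 D=20 E=33] open={}
Step 9: reserve R5 D 1 -> on_hand[A=27 B=22 C=41 D=20 E=33] avail[A=27 B=22 C=41 D=19 E=33] open={R5}
Step 10: commit R5 -> on_hand[A=27 B=22 C=41 D=19 E=33] avail[A=27 B=22 C=41 D=19 E=33] open={}
Step 11: reserve R6 B 3 -> on_hand[A=27 B=22 C=41 D=19 E=33] avail[A=27 B=19 C=41 D=19 E=33] open={R6}
Step 12: reserve R7 A 5 -> on_hand[A=27 B=22 C=41 D=19 E=33] avail[A=22 B=19 C=41 D=19 E=33] open={R6,R7}
Step 13: reserve R8 A 8 -> on_hand[A=27 B=22 C=41 D=19 E=33] avail[A=14 B=19 C=41 D=19 E=33] open={R6,R7,R8}
Step 14: reserve R9 D 6 -> on_hand[A=27 B=22 C=41 D=19 E=33] avail[A=14 B=19 C=41 D=13 E=33] open={R6,R7,R8,R9}
Step 15: cancel R9 -> on_hand[A=27 B=22 C=41 D=19 E=33] avail[A=14 B=19 C=41 D=19 E=33] open={R6,R7,R8}
Step 16: commit R7 -> on_hand[A=22 B=22 C=41 D=19 E=33] avail[A=14 B=19 C=41 D=19 E=33] open={R6,R8}
Step 17: reserve R10 E 8 -> on_hand[A=22 B=22 C=41 D=19 E=33] avail[A=14 B=19 C=41 D=19 E=25] open={R10,R6,R8}
Step 18: cancel R6 -> on_hand[A=22 B=22 C=41 D=19 E=33] avail[A=14 B=22 C=41 D=19 E=25] open={R10,R8}
Step 19: commit R8 -> on_hand[A=14 B=22 C=41 D=19 E=33] avail[A=14 B=22 C=41 D=19 E=25] open={R10}
Step 20: reserve R11 C 2 -> on_hand[A=14 B=22 C=41 D=19 E=33] avail[A=14 B=22 C=39 D=19 E=25] open={R10,R11}
Step 21: reserve R12 E 1 -> on_hand[A=14 B=22 C=41 D=19 E=33] avail[A=14 B=22 C=39 D=19 E=24] open={R10,R11,R12}
Final available[D] = 19

Answer: 19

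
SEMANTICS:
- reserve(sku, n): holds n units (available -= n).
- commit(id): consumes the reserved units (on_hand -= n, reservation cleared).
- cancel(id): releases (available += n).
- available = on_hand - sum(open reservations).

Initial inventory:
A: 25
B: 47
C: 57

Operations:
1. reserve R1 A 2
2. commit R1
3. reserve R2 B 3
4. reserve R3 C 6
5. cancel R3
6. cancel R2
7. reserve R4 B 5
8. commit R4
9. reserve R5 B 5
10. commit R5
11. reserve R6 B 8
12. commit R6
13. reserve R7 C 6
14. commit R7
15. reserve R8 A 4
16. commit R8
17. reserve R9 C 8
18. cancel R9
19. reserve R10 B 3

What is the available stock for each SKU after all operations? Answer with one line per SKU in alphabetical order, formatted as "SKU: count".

Step 1: reserve R1 A 2 -> on_hand[A=25 B=47 C=57] avail[A=23 B=47 C=57] open={R1}
Step 2: commit R1 -> on_hand[A=23 B=47 C=57] avail[A=23 B=47 C=57] open={}
Step 3: reserve R2 B 3 -> on_hand[A=23 B=47 C=57] avail[A=23 B=44 C=57] open={R2}
Step 4: reserve R3 C 6 -> on_hand[A=23 B=47 C=57] avail[A=23 B=44 C=51] open={R2,R3}
Step 5: cancel R3 -> on_hand[A=23 B=47 C=57] avail[A=23 B=44 C=57] open={R2}
Step 6: cancel R2 -> on_hand[A=23 B=47 C=57] avail[A=23 B=47 C=57] open={}
Step 7: reserve R4 B 5 -> on_hand[A=23 B=47 C=57] avail[A=23 B=42 C=57] open={R4}
Step 8: commit R4 -> on_hand[A=23 B=42 C=57] avail[A=23 B=42 C=57] open={}
Step 9: reserve R5 B 5 -> on_hand[A=23 B=42 C=57] avail[A=23 B=37 C=57] open={R5}
Step 10: commit R5 -> on_hand[A=23 B=37 C=57] avail[A=23 B=37 C=57] open={}
Step 11: reserve R6 B 8 -> on_hand[A=23 B=37 C=57] avail[A=23 B=29 C=57] open={R6}
Step 12: commit R6 -> on_hand[A=23 B=29 C=57] avail[A=23 B=29 C=57] open={}
Step 13: reserve R7 C 6 -> on_hand[A=23 B=29 C=57] avail[A=23 B=29 C=51] open={R7}
Step 14: commit R7 -> on_hand[A=23 B=29 C=51] avail[A=23 B=29 C=51] open={}
Step 15: reserve R8 A 4 -> on_hand[A=23 B=29 C=51] avail[A=19 B=29 C=51] open={R8}
Step 16: commit R8 -> on_hand[A=19 B=29 C=51] avail[A=19 B=29 C=51] open={}
Step 17: reserve R9 C 8 -> on_hand[A=19 B=29 C=51] avail[A=19 B=29 C=43] open={R9}
Step 18: cancel R9 -> on_hand[A=19 B=29 C=51] avail[A=19 B=29 C=51] open={}
Step 19: reserve R10 B 3 -> on_hand[A=19 B=29 C=51] avail[A=19 B=26 C=51] open={R10}

Answer: A: 19
B: 26
C: 51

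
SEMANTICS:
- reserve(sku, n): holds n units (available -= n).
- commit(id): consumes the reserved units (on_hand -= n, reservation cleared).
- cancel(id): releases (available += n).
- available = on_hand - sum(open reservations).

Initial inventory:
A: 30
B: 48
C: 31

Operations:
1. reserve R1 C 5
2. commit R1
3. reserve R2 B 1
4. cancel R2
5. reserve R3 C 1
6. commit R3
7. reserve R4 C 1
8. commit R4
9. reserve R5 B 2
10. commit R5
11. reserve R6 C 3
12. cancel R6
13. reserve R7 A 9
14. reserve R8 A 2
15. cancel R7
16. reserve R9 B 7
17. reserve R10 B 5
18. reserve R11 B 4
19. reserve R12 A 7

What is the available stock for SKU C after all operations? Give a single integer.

Answer: 24

Derivation:
Step 1: reserve R1 C 5 -> on_hand[A=30 B=48 C=31] avail[A=30 B=48 C=26] open={R1}
Step 2: commit R1 -> on_hand[A=30 B=48 C=26] avail[A=30 B=48 C=26] open={}
Step 3: reserve R2 B 1 -> on_hand[A=30 B=48 C=26] avail[A=30 B=47 C=26] open={R2}
Step 4: cancel R2 -> on_hand[A=30 B=48 C=26] avail[A=30 B=48 C=26] open={}
Step 5: reserve R3 C 1 -> on_hand[A=30 B=48 C=26] avail[A=30 B=48 C=25] open={R3}
Step 6: commit R3 -> on_hand[A=30 B=48 C=25] avail[A=30 B=48 C=25] open={}
Step 7: reserve R4 C 1 -> on_hand[A=30 B=48 C=25] avail[A=30 B=48 C=24] open={R4}
Step 8: commit R4 -> on_hand[A=30 B=48 C=24] avail[A=30 B=48 C=24] open={}
Step 9: reserve R5 B 2 -> on_hand[A=30 B=48 C=24] avail[A=30 B=46 C=24] open={R5}
Step 10: commit R5 -> on_hand[A=30 B=46 C=24] avail[A=30 B=46 C=24] open={}
Step 11: reserve R6 C 3 -> on_hand[A=30 B=46 C=24] avail[A=30 B=46 C=21] open={R6}
Step 12: cancel R6 -> on_hand[A=30 B=46 C=24] avail[A=30 B=46 C=24] open={}
Step 13: reserve R7 A 9 -> on_hand[A=30 B=46 C=24] avail[A=21 B=46 C=24] open={R7}
Step 14: reserve R8 A 2 -> on_hand[A=30 B=46 C=24] avail[A=19 B=46 C=24] open={R7,R8}
Step 15: cancel R7 -> on_hand[A=30 B=46 C=24] avail[A=28 B=46 C=24] open={R8}
Step 16: reserve R9 B 7 -> on_hand[A=30 B=46 C=24] avail[A=28 B=39 C=24] open={R8,R9}
Step 17: reserve R10 B 5 -> on_hand[A=30 B=46 C=24] avail[A=28 B=34 C=24] open={R10,R8,R9}
Step 18: reserve R11 B 4 -> on_hand[A=30 B=46 C=24] avail[A=28 B=30 C=24] open={R10,R11,R8,R9}
Step 19: reserve R12 A 7 -> on_hand[A=30 B=46 C=24] avail[A=21 B=30 C=24] open={R10,R11,R12,R8,R9}
Final available[C] = 24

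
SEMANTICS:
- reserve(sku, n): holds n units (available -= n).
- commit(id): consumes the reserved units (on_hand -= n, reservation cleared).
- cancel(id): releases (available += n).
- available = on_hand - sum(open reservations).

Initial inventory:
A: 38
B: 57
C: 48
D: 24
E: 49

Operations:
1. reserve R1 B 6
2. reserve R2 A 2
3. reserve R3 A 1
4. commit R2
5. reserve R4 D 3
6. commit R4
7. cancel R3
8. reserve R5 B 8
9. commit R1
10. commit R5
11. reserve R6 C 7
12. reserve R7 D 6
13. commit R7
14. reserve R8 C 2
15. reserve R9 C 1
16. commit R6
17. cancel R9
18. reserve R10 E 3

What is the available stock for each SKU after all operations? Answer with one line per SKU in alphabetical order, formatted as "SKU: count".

Answer: A: 36
B: 43
C: 39
D: 15
E: 46

Derivation:
Step 1: reserve R1 B 6 -> on_hand[A=38 B=57 C=48 D=24 E=49] avail[A=38 B=51 C=48 D=24 E=49] open={R1}
Step 2: reserve R2 A 2 -> on_hand[A=38 B=57 C=48 D=24 E=49] avail[A=36 B=51 C=48 D=24 E=49] open={R1,R2}
Step 3: reserve R3 A 1 -> on_hand[A=38 B=57 C=48 D=24 E=49] avail[A=35 B=51 C=48 D=24 E=49] open={R1,R2,R3}
Step 4: commit R2 -> on_hand[A=36 B=57 C=48 D=24 E=49] avail[A=35 B=51 C=48 D=24 E=49] open={R1,R3}
Step 5: reserve R4 D 3 -> on_hand[A=36 B=57 C=48 D=24 E=49] avail[A=35 B=51 C=48 D=21 E=49] open={R1,R3,R4}
Step 6: commit R4 -> on_hand[A=36 B=57 C=48 D=21 E=49] avail[A=35 B=51 C=48 D=21 E=49] open={R1,R3}
Step 7: cancel R3 -> on_hand[A=36 B=57 C=48 D=21 E=49] avail[A=36 B=51 C=48 D=21 E=49] open={R1}
Step 8: reserve R5 B 8 -> on_hand[A=36 B=57 C=48 D=21 E=49] avail[A=36 B=43 C=48 D=21 E=49] open={R1,R5}
Step 9: commit R1 -> on_hand[A=36 B=51 C=48 D=21 E=49] avail[A=36 B=43 C=48 D=21 E=49] open={R5}
Step 10: commit R5 -> on_hand[A=36 B=43 C=48 D=21 E=49] avail[A=36 B=43 C=48 D=21 E=49] open={}
Step 11: reserve R6 C 7 -> on_hand[A=36 B=43 C=48 D=21 E=49] avail[A=36 B=43 C=41 D=21 E=49] open={R6}
Step 12: reserve R7 D 6 -> on_hand[A=36 B=43 C=48 D=21 E=49] avail[A=36 B=43 C=41 D=15 E=49] open={R6,R7}
Step 13: commit R7 -> on_hand[A=36 B=43 C=48 D=15 E=49] avail[A=36 B=43 C=41 D=15 E=49] open={R6}
Step 14: reserve R8 C 2 -> on_hand[A=36 B=43 C=48 D=15 E=49] avail[A=36 B=43 C=39 D=15 E=49] open={R6,R8}
Step 15: reserve R9 C 1 -> on_hand[A=36 B=43 C=48 D=15 E=49] avail[A=36 B=43 C=38 D=15 E=49] open={R6,R8,R9}
Step 16: commit R6 -> on_hand[A=36 B=43 C=41 D=15 E=49] avail[A=36 B=43 C=38 D=15 E=49] open={R8,R9}
Step 17: cancel R9 -> on_hand[A=36 B=43 C=41 D=15 E=49] avail[A=36 B=43 C=39 D=15 E=49] open={R8}
Step 18: reserve R10 E 3 -> on_hand[A=36 B=43 C=41 D=15 E=49] avail[A=36 B=43 C=39 D=15 E=46] open={R10,R8}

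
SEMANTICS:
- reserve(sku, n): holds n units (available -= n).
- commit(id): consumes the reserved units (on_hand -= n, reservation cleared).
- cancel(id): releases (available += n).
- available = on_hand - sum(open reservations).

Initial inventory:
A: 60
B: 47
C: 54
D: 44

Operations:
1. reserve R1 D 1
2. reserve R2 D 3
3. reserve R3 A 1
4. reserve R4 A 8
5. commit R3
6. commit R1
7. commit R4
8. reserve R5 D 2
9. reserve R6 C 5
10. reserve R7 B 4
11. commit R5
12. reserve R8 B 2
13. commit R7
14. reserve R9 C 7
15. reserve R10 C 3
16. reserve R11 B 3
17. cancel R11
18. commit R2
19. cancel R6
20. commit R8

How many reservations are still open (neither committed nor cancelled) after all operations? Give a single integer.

Step 1: reserve R1 D 1 -> on_hand[A=60 B=47 C=54 D=44] avail[A=60 B=47 C=54 D=43] open={R1}
Step 2: reserve R2 D 3 -> on_hand[A=60 B=47 C=54 D=44] avail[A=60 B=47 C=54 D=40] open={R1,R2}
Step 3: reserve R3 A 1 -> on_hand[A=60 B=47 C=54 D=44] avail[A=59 B=47 C=54 D=40] open={R1,R2,R3}
Step 4: reserve R4 A 8 -> on_hand[A=60 B=47 C=54 D=44] avail[A=51 B=47 C=54 D=40] open={R1,R2,R3,R4}
Step 5: commit R3 -> on_hand[A=59 B=47 C=54 D=44] avail[A=51 B=47 C=54 D=40] open={R1,R2,R4}
Step 6: commit R1 -> on_hand[A=59 B=47 C=54 D=43] avail[A=51 B=47 C=54 D=40] open={R2,R4}
Step 7: commit R4 -> on_hand[A=51 B=47 C=54 D=43] avail[A=51 B=47 C=54 D=40] open={R2}
Step 8: reserve R5 D 2 -> on_hand[A=51 B=47 C=54 D=43] avail[A=51 B=47 C=54 D=38] open={R2,R5}
Step 9: reserve R6 C 5 -> on_hand[A=51 B=47 C=54 D=43] avail[A=51 B=47 C=49 D=38] open={R2,R5,R6}
Step 10: reserve R7 B 4 -> on_hand[A=51 B=47 C=54 D=43] avail[A=51 B=43 C=49 D=38] open={R2,R5,R6,R7}
Step 11: commit R5 -> on_hand[A=51 B=47 C=54 D=41] avail[A=51 B=43 C=49 D=38] open={R2,R6,R7}
Step 12: reserve R8 B 2 -> on_hand[A=51 B=47 C=54 D=41] avail[A=51 B=41 C=49 D=38] open={R2,R6,R7,R8}
Step 13: commit R7 -> on_hand[A=51 B=43 C=54 D=41] avail[A=51 B=41 C=49 D=38] open={R2,R6,R8}
Step 14: reserve R9 C 7 -> on_hand[A=51 B=43 C=54 D=41] avail[A=51 B=41 C=42 D=38] open={R2,R6,R8,R9}
Step 15: reserve R10 C 3 -> on_hand[A=51 B=43 C=54 D=41] avail[A=51 B=41 C=39 D=38] open={R10,R2,R6,R8,R9}
Step 16: reserve R11 B 3 -> on_hand[A=51 B=43 C=54 D=41] avail[A=51 B=38 C=39 D=38] open={R10,R11,R2,R6,R8,R9}
Step 17: cancel R11 -> on_hand[A=51 B=43 C=54 D=41] avail[A=51 B=41 C=39 D=38] open={R10,R2,R6,R8,R9}
Step 18: commit R2 -> on_hand[A=51 B=43 C=54 D=38] avail[A=51 B=41 C=39 D=38] open={R10,R6,R8,R9}
Step 19: cancel R6 -> on_hand[A=51 B=43 C=54 D=38] avail[A=51 B=41 C=44 D=38] open={R10,R8,R9}
Step 20: commit R8 -> on_hand[A=51 B=41 C=54 D=38] avail[A=51 B=41 C=44 D=38] open={R10,R9}
Open reservations: ['R10', 'R9'] -> 2

Answer: 2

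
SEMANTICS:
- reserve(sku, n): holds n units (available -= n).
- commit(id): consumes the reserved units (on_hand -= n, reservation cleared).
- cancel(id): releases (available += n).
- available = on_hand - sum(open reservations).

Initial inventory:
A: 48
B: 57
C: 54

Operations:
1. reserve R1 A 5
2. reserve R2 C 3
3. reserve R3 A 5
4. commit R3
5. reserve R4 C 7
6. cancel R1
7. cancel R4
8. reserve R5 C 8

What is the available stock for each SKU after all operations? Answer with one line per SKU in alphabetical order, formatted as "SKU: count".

Step 1: reserve R1 A 5 -> on_hand[A=48 B=57 C=54] avail[A=43 B=57 C=54] open={R1}
Step 2: reserve R2 C 3 -> on_hand[A=48 B=57 C=54] avail[A=43 B=57 C=51] open={R1,R2}
Step 3: reserve R3 A 5 -> on_hand[A=48 B=57 C=54] avail[A=38 B=57 C=51] open={R1,R2,R3}
Step 4: commit R3 -> on_hand[A=43 B=57 C=54] avail[A=38 B=57 C=51] open={R1,R2}
Step 5: reserve R4 C 7 -> on_hand[A=43 B=57 C=54] avail[A=38 B=57 C=44] open={R1,R2,R4}
Step 6: cancel R1 -> on_hand[A=43 B=57 C=54] avail[A=43 B=57 C=44] open={R2,R4}
Step 7: cancel R4 -> on_hand[A=43 B=57 C=54] avail[A=43 B=57 C=51] open={R2}
Step 8: reserve R5 C 8 -> on_hand[A=43 B=57 C=54] avail[A=43 B=57 C=43] open={R2,R5}

Answer: A: 43
B: 57
C: 43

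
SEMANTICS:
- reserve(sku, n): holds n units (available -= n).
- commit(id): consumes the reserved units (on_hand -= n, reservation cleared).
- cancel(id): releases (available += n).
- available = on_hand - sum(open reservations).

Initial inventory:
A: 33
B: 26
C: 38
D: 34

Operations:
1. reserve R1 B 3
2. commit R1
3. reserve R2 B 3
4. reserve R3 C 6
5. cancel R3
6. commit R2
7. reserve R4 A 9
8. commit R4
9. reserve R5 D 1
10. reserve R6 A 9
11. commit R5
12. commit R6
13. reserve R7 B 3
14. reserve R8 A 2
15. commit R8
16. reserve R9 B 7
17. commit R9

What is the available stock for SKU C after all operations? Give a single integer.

Step 1: reserve R1 B 3 -> on_hand[A=33 B=26 C=38 D=34] avail[A=33 B=23 C=38 D=34] open={R1}
Step 2: commit R1 -> on_hand[A=33 B=23 C=38 D=34] avail[A=33 B=23 C=38 D=34] open={}
Step 3: reserve R2 B 3 -> on_hand[A=33 B=23 C=38 D=34] avail[A=33 B=20 C=38 D=34] open={R2}
Step 4: reserve R3 C 6 -> on_hand[A=33 B=23 C=38 D=34] avail[A=33 B=20 C=32 D=34] open={R2,R3}
Step 5: cancel R3 -> on_hand[A=33 B=23 C=38 D=34] avail[A=33 B=20 C=38 D=34] open={R2}
Step 6: commit R2 -> on_hand[A=33 B=20 C=38 D=34] avail[A=33 B=20 C=38 D=34] open={}
Step 7: reserve R4 A 9 -> on_hand[A=33 B=20 C=38 D=34] avail[A=24 B=20 C=38 D=34] open={R4}
Step 8: commit R4 -> on_hand[A=24 B=20 C=38 D=34] avail[A=24 B=20 C=38 D=34] open={}
Step 9: reserve R5 D 1 -> on_hand[A=24 B=20 C=38 D=34] avail[A=24 B=20 C=38 D=33] open={R5}
Step 10: reserve R6 A 9 -> on_hand[A=24 B=20 C=38 D=34] avail[A=15 B=20 C=38 D=33] open={R5,R6}
Step 11: commit R5 -> on_hand[A=24 B=20 C=38 D=33] avail[A=15 B=20 C=38 D=33] open={R6}
Step 12: commit R6 -> on_hand[A=15 B=20 C=38 D=33] avail[A=15 B=20 C=38 D=33] open={}
Step 13: reserve R7 B 3 -> on_hand[A=15 B=20 C=38 D=33] avail[A=15 B=17 C=38 D=33] open={R7}
Step 14: reserve R8 A 2 -> on_hand[A=15 B=20 C=38 D=33] avail[A=13 B=17 C=38 D=33] open={R7,R8}
Step 15: commit R8 -> on_hand[A=13 B=20 C=38 D=33] avail[A=13 B=17 C=38 D=33] open={R7}
Step 16: reserve R9 B 7 -> on_hand[A=13 B=20 C=38 D=33] avail[A=13 B=10 C=38 D=33] open={R7,R9}
Step 17: commit R9 -> on_hand[A=13 B=13 C=38 D=33] avail[A=13 B=10 C=38 D=33] open={R7}
Final available[C] = 38

Answer: 38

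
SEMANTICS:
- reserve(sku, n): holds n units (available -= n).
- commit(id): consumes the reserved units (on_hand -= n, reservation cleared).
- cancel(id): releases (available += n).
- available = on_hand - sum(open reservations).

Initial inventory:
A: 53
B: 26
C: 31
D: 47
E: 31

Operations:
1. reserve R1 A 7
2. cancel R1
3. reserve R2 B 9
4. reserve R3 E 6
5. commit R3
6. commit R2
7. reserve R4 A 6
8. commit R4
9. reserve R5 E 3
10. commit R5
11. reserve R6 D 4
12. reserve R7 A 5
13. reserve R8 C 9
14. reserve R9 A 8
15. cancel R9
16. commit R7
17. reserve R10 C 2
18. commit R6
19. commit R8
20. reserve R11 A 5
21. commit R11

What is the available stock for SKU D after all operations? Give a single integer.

Answer: 43

Derivation:
Step 1: reserve R1 A 7 -> on_hand[A=53 B=26 C=31 D=47 E=31] avail[A=46 B=26 C=31 D=47 E=31] open={R1}
Step 2: cancel R1 -> on_hand[A=53 B=26 C=31 D=47 E=31] avail[A=53 B=26 C=31 D=47 E=31] open={}
Step 3: reserve R2 B 9 -> on_hand[A=53 B=26 C=31 D=47 E=31] avail[A=53 B=17 C=31 D=47 E=31] open={R2}
Step 4: reserve R3 E 6 -> on_hand[A=53 B=26 C=31 D=47 E=31] avail[A=53 B=17 C=31 D=47 E=25] open={R2,R3}
Step 5: commit R3 -> on_hand[A=53 B=26 C=31 D=47 E=25] avail[A=53 B=17 C=31 D=47 E=25] open={R2}
Step 6: commit R2 -> on_hand[A=53 B=17 C=31 D=47 E=25] avail[A=53 B=17 C=31 D=47 E=25] open={}
Step 7: reserve R4 A 6 -> on_hand[A=53 B=17 C=31 D=47 E=25] avail[A=47 B=17 C=31 D=47 E=25] open={R4}
Step 8: commit R4 -> on_hand[A=47 B=17 C=31 D=47 E=25] avail[A=47 B=17 C=31 D=47 E=25] open={}
Step 9: reserve R5 E 3 -> on_hand[A=47 B=17 C=31 D=47 E=25] avail[A=47 B=17 C=31 D=47 E=22] open={R5}
Step 10: commit R5 -> on_hand[A=47 B=17 C=31 D=47 E=22] avail[A=47 B=17 C=31 D=47 E=22] open={}
Step 11: reserve R6 D 4 -> on_hand[A=47 B=17 C=31 D=47 E=22] avail[A=47 B=17 C=31 D=43 E=22] open={R6}
Step 12: reserve R7 A 5 -> on_hand[A=47 B=17 C=31 D=47 E=22] avail[A=42 B=17 C=31 D=43 E=22] open={R6,R7}
Step 13: reserve R8 C 9 -> on_hand[A=47 B=17 C=31 D=47 E=22] avail[A=42 B=17 C=22 D=43 E=22] open={R6,R7,R8}
Step 14: reserve R9 A 8 -> on_hand[A=47 B=17 C=31 D=47 E=22] avail[A=34 B=17 C=22 D=43 E=22] open={R6,R7,R8,R9}
Step 15: cancel R9 -> on_hand[A=47 B=17 C=31 D=47 E=22] avail[A=42 B=17 C=22 D=43 E=22] open={R6,R7,R8}
Step 16: commit R7 -> on_hand[A=42 B=17 C=31 D=47 E=22] avail[A=42 B=17 C=22 D=43 E=22] open={R6,R8}
Step 17: reserve R10 C 2 -> on_hand[A=42 B=17 C=31 D=47 E=22] avail[A=42 B=17 C=20 D=43 E=22] open={R10,R6,R8}
Step 18: commit R6 -> on_hand[A=42 B=17 C=31 D=43 E=22] avail[A=42 B=17 C=20 D=43 E=22] open={R10,R8}
Step 19: commit R8 -> on_hand[A=42 B=17 C=22 D=43 E=22] avail[A=42 B=17 C=20 D=43 E=22] open={R10}
Step 20: reserve R11 A 5 -> on_hand[A=42 B=17 C=22 D=43 E=22] avail[A=37 B=17 C=20 D=43 E=22] open={R10,R11}
Step 21: commit R11 -> on_hand[A=37 B=17 C=22 D=43 E=22] avail[A=37 B=17 C=20 D=43 E=22] open={R10}
Final available[D] = 43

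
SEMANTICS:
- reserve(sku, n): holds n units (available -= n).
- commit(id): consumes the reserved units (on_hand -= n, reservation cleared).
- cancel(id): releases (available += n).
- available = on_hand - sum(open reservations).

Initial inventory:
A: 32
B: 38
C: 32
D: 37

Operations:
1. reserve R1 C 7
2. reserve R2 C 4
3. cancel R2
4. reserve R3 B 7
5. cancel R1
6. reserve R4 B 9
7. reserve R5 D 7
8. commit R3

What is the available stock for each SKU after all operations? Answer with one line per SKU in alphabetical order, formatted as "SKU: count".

Step 1: reserve R1 C 7 -> on_hand[A=32 B=38 C=32 D=37] avail[A=32 B=38 C=25 D=37] open={R1}
Step 2: reserve R2 C 4 -> on_hand[A=32 B=38 C=32 D=37] avail[A=32 B=38 C=21 D=37] open={R1,R2}
Step 3: cancel R2 -> on_hand[A=32 B=38 C=32 D=37] avail[A=32 B=38 C=25 D=37] open={R1}
Step 4: reserve R3 B 7 -> on_hand[A=32 B=38 C=32 D=37] avail[A=32 B=31 C=25 D=37] open={R1,R3}
Step 5: cancel R1 -> on_hand[A=32 B=38 C=32 D=37] avail[A=32 B=31 C=32 D=37] open={R3}
Step 6: reserve R4 B 9 -> on_hand[A=32 B=38 C=32 D=37] avail[A=32 B=22 C=32 D=37] open={R3,R4}
Step 7: reserve R5 D 7 -> on_hand[A=32 B=38 C=32 D=37] avail[A=32 B=22 C=32 D=30] open={R3,R4,R5}
Step 8: commit R3 -> on_hand[A=32 B=31 C=32 D=37] avail[A=32 B=22 C=32 D=30] open={R4,R5}

Answer: A: 32
B: 22
C: 32
D: 30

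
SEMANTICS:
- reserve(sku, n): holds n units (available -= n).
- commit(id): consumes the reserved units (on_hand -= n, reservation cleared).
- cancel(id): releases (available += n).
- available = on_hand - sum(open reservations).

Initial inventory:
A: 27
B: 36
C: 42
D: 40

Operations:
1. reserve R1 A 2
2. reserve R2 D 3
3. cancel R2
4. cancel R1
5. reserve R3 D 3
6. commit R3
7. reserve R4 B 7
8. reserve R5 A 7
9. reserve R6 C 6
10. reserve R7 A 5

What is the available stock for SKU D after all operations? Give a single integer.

Answer: 37

Derivation:
Step 1: reserve R1 A 2 -> on_hand[A=27 B=36 C=42 D=40] avail[A=25 B=36 C=42 D=40] open={R1}
Step 2: reserve R2 D 3 -> on_hand[A=27 B=36 C=42 D=40] avail[A=25 B=36 C=42 D=37] open={R1,R2}
Step 3: cancel R2 -> on_hand[A=27 B=36 C=42 D=40] avail[A=25 B=36 C=42 D=40] open={R1}
Step 4: cancel R1 -> on_hand[A=27 B=36 C=42 D=40] avail[A=27 B=36 C=42 D=40] open={}
Step 5: reserve R3 D 3 -> on_hand[A=27 B=36 C=42 D=40] avail[A=27 B=36 C=42 D=37] open={R3}
Step 6: commit R3 -> on_hand[A=27 B=36 C=42 D=37] avail[A=27 B=36 C=42 D=37] open={}
Step 7: reserve R4 B 7 -> on_hand[A=27 B=36 C=42 D=37] avail[A=27 B=29 C=42 D=37] open={R4}
Step 8: reserve R5 A 7 -> on_hand[A=27 B=36 C=42 D=37] avail[A=20 B=29 C=42 D=37] open={R4,R5}
Step 9: reserve R6 C 6 -> on_hand[A=27 B=36 C=42 D=37] avail[A=20 B=29 C=36 D=37] open={R4,R5,R6}
Step 10: reserve R7 A 5 -> on_hand[A=27 B=36 C=42 D=37] avail[A=15 B=29 C=36 D=37] open={R4,R5,R6,R7}
Final available[D] = 37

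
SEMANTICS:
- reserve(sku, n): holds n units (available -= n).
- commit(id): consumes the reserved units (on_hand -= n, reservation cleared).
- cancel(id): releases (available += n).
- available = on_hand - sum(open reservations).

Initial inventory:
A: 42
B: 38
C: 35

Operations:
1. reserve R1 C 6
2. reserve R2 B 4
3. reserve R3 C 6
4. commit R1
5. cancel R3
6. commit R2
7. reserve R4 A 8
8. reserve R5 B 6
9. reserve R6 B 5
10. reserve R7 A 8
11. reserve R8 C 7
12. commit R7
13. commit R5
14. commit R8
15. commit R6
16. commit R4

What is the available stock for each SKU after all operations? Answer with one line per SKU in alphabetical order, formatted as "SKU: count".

Step 1: reserve R1 C 6 -> on_hand[A=42 B=38 C=35] avail[A=42 B=38 C=29] open={R1}
Step 2: reserve R2 B 4 -> on_hand[A=42 B=38 C=35] avail[A=42 B=34 C=29] open={R1,R2}
Step 3: reserve R3 C 6 -> on_hand[A=42 B=38 C=35] avail[A=42 B=34 C=23] open={R1,R2,R3}
Step 4: commit R1 -> on_hand[A=42 B=38 C=29] avail[A=42 B=34 C=23] open={R2,R3}
Step 5: cancel R3 -> on_hand[A=42 B=38 C=29] avail[A=42 B=34 C=29] open={R2}
Step 6: commit R2 -> on_hand[A=42 B=34 C=29] avail[A=42 B=34 C=29] open={}
Step 7: reserve R4 A 8 -> on_hand[A=42 B=34 C=29] avail[A=34 B=34 C=29] open={R4}
Step 8: reserve R5 B 6 -> on_hand[A=42 B=34 C=29] avail[A=34 B=28 C=29] open={R4,R5}
Step 9: reserve R6 B 5 -> on_hand[A=42 B=34 C=29] avail[A=34 B=23 C=29] open={R4,R5,R6}
Step 10: reserve R7 A 8 -> on_hand[A=42 B=34 C=29] avail[A=26 B=23 C=29] open={R4,R5,R6,R7}
Step 11: reserve R8 C 7 -> on_hand[A=42 B=34 C=29] avail[A=26 B=23 C=22] open={R4,R5,R6,R7,R8}
Step 12: commit R7 -> on_hand[A=34 B=34 C=29] avail[A=26 B=23 C=22] open={R4,R5,R6,R8}
Step 13: commit R5 -> on_hand[A=34 B=28 C=29] avail[A=26 B=23 C=22] open={R4,R6,R8}
Step 14: commit R8 -> on_hand[A=34 B=28 C=22] avail[A=26 B=23 C=22] open={R4,R6}
Step 15: commit R6 -> on_hand[A=34 B=23 C=22] avail[A=26 B=23 C=22] open={R4}
Step 16: commit R4 -> on_hand[A=26 B=23 C=22] avail[A=26 B=23 C=22] open={}

Answer: A: 26
B: 23
C: 22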